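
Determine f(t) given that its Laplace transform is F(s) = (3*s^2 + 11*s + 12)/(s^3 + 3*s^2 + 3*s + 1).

f(t) = 2*t^2*exp(-t) + 5*t*exp(-t) + 3*exp(-t)

Factor the denominator: s^3 + 3*s^2 + 3*s + 1 = (s + 1)^3.
Partial fraction decomposition gives [3/(s + 1)] + [5/(s + 1)^2] + [4/(s + 1)^3].
Invert each term: 3/(s + 1) ↔ 3e^(-t); 5/(s + 1)^2 ↔ 5t·e^(-t); 4/(s + 1)^3 ↔ (2)t^2·e^(-t).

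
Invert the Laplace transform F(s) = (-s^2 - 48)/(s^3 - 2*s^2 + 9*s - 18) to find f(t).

Factor the denominator: s^3 - 2*s^2 + 9*s - 18 = (s - 2)*(s^2 + 9).
Partial fraction decomposition gives [-4/(s - 2)] + [3*s/(s^2 + 9)] + [6/(s^2 + 9)].
Invert each term: -4/(s - 2) ↔ -4e^(2t); 3·s/(s^2 + 9) ↔ 3cos(3t); 2·3/(s^2 + 9) ↔ 2sin(3t).

f(t) = -4*exp(2*t) + 2*sin(3*t) + 3*cos(3*t)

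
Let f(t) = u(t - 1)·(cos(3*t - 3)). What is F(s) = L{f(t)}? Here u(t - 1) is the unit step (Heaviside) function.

F(s) = s*exp(-s)/(s^2 + 9)

By the second shifting theorem, L{u(t - c)·g(t - c)} = e^(-cs)·G(s) with c = 1 and G(s) = L{g(t)}.
L{cos(3t)} = s/(s^2 + 9).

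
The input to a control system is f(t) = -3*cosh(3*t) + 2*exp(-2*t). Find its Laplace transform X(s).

X(s) = -3*s/(s^2 - 9) + 2/(s + 2)

Apply the Laplace transform termwise.
(-3)·[L{cosh(3t)} = s/(s^2 - 9)]; (2)·[L{e^(-2t)} = 1/(s + 2)].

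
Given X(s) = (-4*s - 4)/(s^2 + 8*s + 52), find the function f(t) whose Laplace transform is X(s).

Complete the square in the denominator: s^2 + 8*s + 52 = (s + 4)^2 + 6^2.
Split the numerator to match: -4*s - 4 = -4·(s + 4) + 2·6.
Invert each term: -4·(s + 4)/((s + 4)^2 + 36) ↔ -4e^(-4t)cos(6t); 2·6/((s + 4)^2 + 36) ↔ 2e^(-4t)sin(6t).

f(t) = 2*exp(-4*t)*sin(6*t) - 4*exp(-4*t)*cos(6*t)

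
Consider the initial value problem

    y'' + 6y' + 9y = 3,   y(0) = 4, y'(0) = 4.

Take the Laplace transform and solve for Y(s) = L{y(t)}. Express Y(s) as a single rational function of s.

Y(s) = (4*s^2 + 28*s + 3)/(s^3 + 6*s^2 + 9*s)

Take the Laplace transform of both sides.
The derivative rules (L{y''} = s^2 Y - s·y(0) - y'(0) and L{y'} = sY - y(0), with y(0) = 4, y'(0) = 4) turn the left side into (s^2 + 6*s + 9)Y - (4*s + 28).
The right side is L{3} = 3/s.
So (s^2 + 6*s + 9)Y = 3/s + (4*s + 28).
Solve for Y(s) and write it as one ratio of polynomials.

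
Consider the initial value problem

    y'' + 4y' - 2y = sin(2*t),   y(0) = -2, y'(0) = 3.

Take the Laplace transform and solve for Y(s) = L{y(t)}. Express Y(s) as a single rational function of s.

Y(s) = (-2*s^3 - 5*s^2 - 8*s - 18)/(s^4 + 4*s^3 + 2*s^2 + 16*s - 8)

Take the Laplace transform of both sides.
The derivative rules (L{y''} = s^2 Y - s·y(0) - y'(0) and L{y'} = sY - y(0), with y(0) = -2, y'(0) = 3) turn the left side into (s^2 + 4*s - 2)Y - (-2*s - 5).
The right side is L{sin(2*t)} = 2/(s^2 + 4).
So (s^2 + 4*s - 2)Y = 2/(s^2 + 4) + (-2*s - 5).
Divide through and combine into a single rational function.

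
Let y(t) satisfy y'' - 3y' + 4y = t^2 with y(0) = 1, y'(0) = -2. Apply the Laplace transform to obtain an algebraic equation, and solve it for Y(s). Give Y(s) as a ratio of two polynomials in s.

Laplace-transform each side.
Using L{y''} = s^2 Y - s·y(0) - y'(0) and L{y'} = sY - y(0), with y(0) = 1, y'(0) = -2, the left side becomes (s^2 - 3*s + 4)Y - (s - 5).
The right side is L{t^2} = 2/s^3.
So (s^2 - 3*s + 4)Y = 2/s^3 + (s - 5).
Divide through and combine into a single rational function.

Y(s) = (s^4 - 5*s^3 + 2)/(s^5 - 3*s^4 + 4*s^3)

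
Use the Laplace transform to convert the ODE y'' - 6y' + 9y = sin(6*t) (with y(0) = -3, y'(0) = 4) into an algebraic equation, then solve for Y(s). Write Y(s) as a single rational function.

Apply the Laplace transform to the equation.
Using L{y''} = s^2 Y - s·y(0) - y'(0) and L{y'} = sY - y(0), with y(0) = -3, y'(0) = 4, the left side becomes (s^2 - 6*s + 9)Y - (-3*s + 22).
The right side is L{sin(6*t)} = 6/(s^2 + 36).
So (s^2 - 6*s + 9)Y = 6/(s^2 + 36) + (-3*s + 22).
Isolate Y and clear denominators.

Y(s) = (-3*s^3 + 22*s^2 - 108*s + 798)/(s^4 - 6*s^3 + 45*s^2 - 216*s + 324)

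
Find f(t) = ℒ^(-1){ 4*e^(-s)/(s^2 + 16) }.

The factor e^(-s) signals a time shift by c = 1 (second shifting theorem).
L{sin(4t)} = 4/(s^2 + 16), so L^-1{4/(s^2 + 16)} = sin(4*t).
Hence the inverse is u(t - 1) times that function evaluated at t - 1.

f(t) = Heaviside(t - 1)*(sin(4*t - 4))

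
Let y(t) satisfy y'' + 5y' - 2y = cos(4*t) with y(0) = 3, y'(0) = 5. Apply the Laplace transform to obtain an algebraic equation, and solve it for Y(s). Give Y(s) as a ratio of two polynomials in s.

Y(s) = (3*s^3 + 20*s^2 + 49*s + 320)/(s^4 + 5*s^3 + 14*s^2 + 80*s - 32)

Take the Laplace transform of both sides.
The derivative rules (L{y''} = s^2 Y - s·y(0) - y'(0) and L{y'} = sY - y(0), with y(0) = 3, y'(0) = 5) turn the left side into (s^2 + 5*s - 2)Y - (3*s + 20).
The right side is L{cos(4*t)} = s/(s^2 + 16).
So (s^2 + 5*s - 2)Y = s/(s^2 + 16) + (3*s + 20).
Solve for Y(s) and write it as one ratio of polynomials.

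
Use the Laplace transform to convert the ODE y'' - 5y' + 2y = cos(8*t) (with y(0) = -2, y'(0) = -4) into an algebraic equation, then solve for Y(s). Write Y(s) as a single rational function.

Y(s) = (-2*s^3 + 6*s^2 - 127*s + 384)/(s^4 - 5*s^3 + 66*s^2 - 320*s + 128)

Laplace-transform each side.
The derivative rules (L{y''} = s^2 Y - s·y(0) - y'(0) and L{y'} = sY - y(0), with y(0) = -2, y'(0) = -4) turn the left side into (s^2 - 5*s + 2)Y - (-2*s + 6).
The right side is L{cos(8*t)} = s/(s^2 + 64).
So (s^2 - 5*s + 2)Y = s/(s^2 + 64) + (-2*s + 6).
Divide through and combine into a single rational function.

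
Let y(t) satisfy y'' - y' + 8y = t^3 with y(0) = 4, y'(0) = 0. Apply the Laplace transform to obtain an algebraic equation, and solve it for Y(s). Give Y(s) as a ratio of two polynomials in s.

Y(s) = (4*s^5 - 4*s^4 + 6)/(s^6 - s^5 + 8*s^4)

Take the Laplace transform of both sides.
With L{y''} = s^2 Y - s·y(0) - y'(0) and L{y'} = sY - y(0), with y(0) = 4, y'(0) = 0: the LHS transforms to (s^2 - s + 8)Y - (4*s - 4).
The right side is L{t^3} = 6/s^4.
So (s^2 - s + 8)Y = 6/s^4 + (4*s - 4).
Divide through and combine into a single rational function.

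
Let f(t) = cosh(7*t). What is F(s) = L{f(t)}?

F(s) = s/(s^2 - 49)

L{cosh(7t)} = s/(s^2 - 49).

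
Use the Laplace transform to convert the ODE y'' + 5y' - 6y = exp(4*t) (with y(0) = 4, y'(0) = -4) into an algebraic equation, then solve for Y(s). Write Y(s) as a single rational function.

Y(s) = (4*s^2 - 63)/(s^3 + s^2 - 26*s + 24)

Take the Laplace transform of both sides.
Using L{y''} = s^2 Y - s·y(0) - y'(0) and L{y'} = sY - y(0), with y(0) = 4, y'(0) = -4, the left side becomes (s^2 + 5*s - 6)Y - (4*s + 16).
The right side is L{exp(4*t)} = 1/(s - 4).
So (s^2 + 5*s - 6)Y = 1/(s - 4) + (4*s + 16).
Divide through and combine into a single rational function.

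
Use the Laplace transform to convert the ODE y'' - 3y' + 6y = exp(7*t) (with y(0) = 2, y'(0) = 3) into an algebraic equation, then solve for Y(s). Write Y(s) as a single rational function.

Y(s) = (2*s^2 - 17*s + 22)/(s^3 - 10*s^2 + 27*s - 42)

Laplace-transform each side.
With L{y''} = s^2 Y - s·y(0) - y'(0) and L{y'} = sY - y(0), with y(0) = 2, y'(0) = 3: the LHS transforms to (s^2 - 3*s + 6)Y - (2*s - 3).
The right side is L{exp(7*t)} = 1/(s - 7).
So (s^2 - 3*s + 6)Y = 1/(s - 7) + (2*s - 3).
Divide through and combine into a single rational function.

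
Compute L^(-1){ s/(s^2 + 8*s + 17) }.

Complete the square in the denominator: s^2 + 8*s + 17 = (s + 4)^2 + 1^2.
Split the numerator to match: s = 1·(s + 4) - 4·1.
Invert each term: 1·(s + 4)/((s + 4)^2 + 1) ↔ e^(-4t)cos(t); -4·1/((s + 4)^2 + 1) ↔ -4e^(-4t)sin(t).

-4*exp(-4*t)*sin(t) + exp(-4*t)*cos(t)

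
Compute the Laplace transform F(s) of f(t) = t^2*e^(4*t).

L{e^(4t)} = 1/(s - 4).
Then apply L{t^2·g(t)} = (-1)^2 d^2/ds^2[G(s)] with G(s) = 1/(s - 4):
differentiating 2 times and applying the sign gives 2/(s - 4)^3.

F(s) = 2/(s - 4)^3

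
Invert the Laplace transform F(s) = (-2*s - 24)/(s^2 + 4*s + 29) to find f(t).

f(t) = -4*exp(-2*t)*sin(5*t) - 2*exp(-2*t)*cos(5*t)

Complete the square in the denominator: s^2 + 4*s + 29 = (s + 2)^2 + 5^2.
Split the numerator to match: -2*s - 24 = -2·(s + 2) - 4·5.
Invert each term: -2·(s + 2)/((s + 2)^2 + 25) ↔ -2e^(-2t)cos(5t); -4·5/((s + 2)^2 + 25) ↔ -4e^(-2t)sin(5t).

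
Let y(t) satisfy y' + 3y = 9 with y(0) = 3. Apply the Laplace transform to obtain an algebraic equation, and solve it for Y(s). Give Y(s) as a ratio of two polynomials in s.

Y(s) = 3/s

Transform both sides with L{·}.
With L{y'} = sY - y(0) = sY - 3: the LHS transforms to (s + 3)Y - (3).
The right side is L{9} = 9/s.
So (s + 3)Y = 9/s + (3).
Divide through and combine into a single rational function.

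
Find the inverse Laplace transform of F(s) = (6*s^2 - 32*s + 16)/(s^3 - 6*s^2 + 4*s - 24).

exp(6*t) - sin(2*t) + 5*cos(2*t)

Factor the denominator: s^3 - 6*s^2 + 4*s - 24 = (s - 6)*(s^2 + 4).
Partial fraction decomposition gives [1/(s - 6)] + [5*s/(s^2 + 4)] + [-2/(s^2 + 4)].
Invert each term: 1/(s - 6) ↔ e^(6t); 5·s/(s^2 + 4) ↔ 5cos(2t); -1·2/(s^2 + 4) ↔ -sin(2t).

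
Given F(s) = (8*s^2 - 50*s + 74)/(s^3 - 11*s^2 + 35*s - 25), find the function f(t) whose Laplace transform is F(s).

Factor the denominator: s^3 - 11*s^2 + 35*s - 25 = (s - 5)^2*(s - 1).
Partial fraction decomposition gives [6/(s - 5)] + [6/(s - 5)^2] + [2/(s - 1)].
Invert each term: 6/(s - 5) ↔ 6e^(5t); 6/(s - 5)^2 ↔ 6t·e^(5t); 2/(s - 1) ↔ 2e^(t).

f(t) = 6*t*exp(5*t) + 6*exp(5*t) + 2*exp(t)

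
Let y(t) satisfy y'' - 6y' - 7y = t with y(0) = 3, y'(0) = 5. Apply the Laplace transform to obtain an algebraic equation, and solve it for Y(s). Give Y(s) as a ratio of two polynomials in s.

Transform both sides with L{·}.
With L{y''} = s^2 Y - s·y(0) - y'(0) and L{y'} = sY - y(0), with y(0) = 3, y'(0) = 5: the LHS transforms to (s^2 - 6*s - 7)Y - (3*s - 13).
The right side is L{t} = s^(-2).
So (s^2 - 6*s - 7)Y = s^(-2) + (3*s - 13).
Solve for Y(s) and write it as one ratio of polynomials.

Y(s) = (3*s^3 - 13*s^2 + 1)/(s^4 - 6*s^3 - 7*s^2)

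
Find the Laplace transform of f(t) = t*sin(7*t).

L{sin(7t)} = 7/(s^2 + 49).
Then apply L{t·g(t)} = -d/ds[G(s)] with G(s) = 7/(s^2 + 49):
differentiating 1 time and applying the sign gives 14*s/(s^2 + 49)^2.

14*s/(s^2 + 49)^2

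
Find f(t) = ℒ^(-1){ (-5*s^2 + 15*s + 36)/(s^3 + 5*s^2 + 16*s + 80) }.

f(t) = 5*sin(4*t) - cos(4*t) - 4*exp(-5*t)

Factor the denominator: s^3 + 5*s^2 + 16*s + 80 = (s + 5)*(s^2 + 16).
Partial fraction decomposition gives [-4/(s + 5)] + [-s/(s^2 + 16)] + [20/(s^2 + 16)].
Invert each term: -4/(s + 5) ↔ -4e^(-5t); -1·s/(s^2 + 16) ↔ -cos(4t); 5·4/(s^2 + 16) ↔ 5sin(4t).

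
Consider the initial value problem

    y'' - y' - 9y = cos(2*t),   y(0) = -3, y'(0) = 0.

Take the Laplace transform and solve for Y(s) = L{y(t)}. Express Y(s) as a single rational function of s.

Take the Laplace transform of both sides.
Using L{y''} = s^2 Y - s·y(0) - y'(0) and L{y'} = sY - y(0), with y(0) = -3, y'(0) = 0, the left side becomes (s^2 - s - 9)Y - (-3*s + 3).
The right side is L{cos(2*t)} = s/(s^2 + 4).
So (s^2 - s - 9)Y = s/(s^2 + 4) + (-3*s + 3).
Divide through and combine into a single rational function.

Y(s) = (-3*s^3 + 3*s^2 - 11*s + 12)/(s^4 - s^3 - 5*s^2 - 4*s - 36)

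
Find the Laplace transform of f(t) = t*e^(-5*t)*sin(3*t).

L{sin(3t)} = 3/(s^2 + 9).
Multiplying by e^(-5t) shifts s → s + 5, so L{e^(-5*t)*sin(3*t)} = 3/((s + 5)^2 + 9).
Then apply L{t·g(t)} = -d/ds[G(s)] with G(s) = 3/((s + 5)^2 + 9):
differentiating 1 time and applying the sign gives 6*(s + 5)/(s^2 + 10*s + 34)^2.

6*(s + 5)/(s^2 + 10*s + 34)^2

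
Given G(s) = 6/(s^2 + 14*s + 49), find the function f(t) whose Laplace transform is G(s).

Rewrite the denominator: s^2 + 14*s + 49 = (s + 7)^2.
The form in (s + 7) signals a first-shifting-theorem factor e^(-7t).
Since L{t} = 1!/s^2 = 1/s^2, the inverse is t*exp(-7*t), scaled by 6.

f(t) = 6*t*exp(-7*t)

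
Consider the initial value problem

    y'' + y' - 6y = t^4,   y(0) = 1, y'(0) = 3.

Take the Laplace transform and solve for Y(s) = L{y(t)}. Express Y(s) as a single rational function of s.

Transform both sides with L{·}.
With L{y''} = s^2 Y - s·y(0) - y'(0) and L{y'} = sY - y(0), with y(0) = 1, y'(0) = 3: the LHS transforms to (s^2 + s - 6)Y - (s + 4).
The right side is L{t^4} = 24/s^5.
So (s^2 + s - 6)Y = 24/s^5 + (s + 4).
Isolate Y and clear denominators.

Y(s) = (s^6 + 4*s^5 + 24)/(s^7 + s^6 - 6*s^5)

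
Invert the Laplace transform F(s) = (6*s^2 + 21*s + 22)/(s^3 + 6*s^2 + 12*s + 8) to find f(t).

Factor the denominator: s^3 + 6*s^2 + 12*s + 8 = (s + 2)^3.
Partial fraction decomposition gives [6/(s + 2)] + [-3/(s + 2)^2] + [4/(s + 2)^3].
Invert each term: 6/(s + 2) ↔ 6e^(-2t); -3/(s + 2)^2 ↔ -3t·e^(-2t); 4/(s + 2)^3 ↔ (2)t^2·e^(-2t).

f(t) = 2*t^2*exp(-2*t) - 3*t*exp(-2*t) + 6*exp(-2*t)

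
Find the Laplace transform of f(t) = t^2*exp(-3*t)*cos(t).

2*(s + 3)*(s^2 + 6*s + 6)/(s^2 + 6*s + 10)^3

L{cos(t)} = s/(s^2 + 1).
Multiplying by e^(-3t) shifts s → s + 3, so L{exp(-3*t)*cos(t)} = (s + 3)/((s + 3)^2 + 1).
Then apply L{t^2·g(t)} = (-1)^2 d^2/ds^2[H(s)] with H(s) = (s + 3)/((s + 3)^2 + 1):
differentiating 2 times and applying the sign gives 2*(s + 3)*(s^2 + 6*s + 6)/(s^2 + 6*s + 10)^3.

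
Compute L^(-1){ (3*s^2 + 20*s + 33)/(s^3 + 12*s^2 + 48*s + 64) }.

t^2*exp(-4*t)/2 - 4*t*exp(-4*t) + 3*exp(-4*t)

Factor the denominator: s^3 + 12*s^2 + 48*s + 64 = (s + 4)^3.
Partial fraction decomposition gives [3/(s + 4)] + [-4/(s + 4)^2] + [(s + 4)^(-3)].
Invert each term: 3/(s + 4) ↔ 3e^(-4t); -4/(s + 4)^2 ↔ -4t·e^(-4t); 1/(s + 4)^3 ↔ (1/2)t^2·e^(-4t).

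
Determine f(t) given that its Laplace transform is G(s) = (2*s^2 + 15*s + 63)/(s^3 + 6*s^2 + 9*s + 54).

f(t) = 3*sin(3*t) + cos(3*t) + exp(-6*t)

Factor the denominator: s^3 + 6*s^2 + 9*s + 54 = (s + 6)*(s^2 + 9).
Partial fraction decomposition gives [1/(s + 6)] + [s/(s^2 + 9)] + [9/(s^2 + 9)].
Invert each term: 1/(s + 6) ↔ e^(-6t); 1·s/(s^2 + 9) ↔ cos(3t); 3·3/(s^2 + 9) ↔ 3sin(3t).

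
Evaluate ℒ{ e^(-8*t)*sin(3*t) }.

3/((s + 8)^2 + 9)

L{sin(3t)} = 3/(s^2 + 9).
By the first shifting theorem, multiplying by e^(-8t) replaces s with s + 8.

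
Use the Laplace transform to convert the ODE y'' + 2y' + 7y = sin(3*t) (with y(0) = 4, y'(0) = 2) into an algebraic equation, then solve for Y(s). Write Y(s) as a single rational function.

Laplace-transform each side.
Using L{y''} = s^2 Y - s·y(0) - y'(0) and L{y'} = sY - y(0), with y(0) = 4, y'(0) = 2, the left side becomes (s^2 + 2*s + 7)Y - (4*s + 10).
The right side is L{sin(3*t)} = 3/(s^2 + 9).
So (s^2 + 2*s + 7)Y = 3/(s^2 + 9) + (4*s + 10).
Isolate Y and clear denominators.

Y(s) = (4*s^3 + 10*s^2 + 36*s + 93)/(s^4 + 2*s^3 + 16*s^2 + 18*s + 63)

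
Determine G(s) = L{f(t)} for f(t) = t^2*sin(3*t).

G(s) = 18*(s^2 - 3)/(s^2 + 9)^3

L{sin(3t)} = 3/(s^2 + 9).
Then apply L{t^2·g(t)} = (-1)^2 d^2/ds^2[H(s)] with H(s) = 3/(s^2 + 9):
differentiating 2 times and applying the sign gives 18*(s^2 - 3)/(s^2 + 9)^3.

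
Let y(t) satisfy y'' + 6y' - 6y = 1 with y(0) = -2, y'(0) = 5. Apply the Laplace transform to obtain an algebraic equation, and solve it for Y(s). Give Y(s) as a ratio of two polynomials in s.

Laplace-transform each side.
Using L{y''} = s^2 Y - s·y(0) - y'(0) and L{y'} = sY - y(0), with y(0) = -2, y'(0) = 5, the left side becomes (s^2 + 6*s - 6)Y - (-2*s - 7).
The right side is L{1} = 1/s.
So (s^2 + 6*s - 6)Y = 1/s + (-2*s - 7).
Solve for Y(s) and write it as one ratio of polynomials.

Y(s) = (-2*s^2 - 7*s + 1)/(s^3 + 6*s^2 - 6*s)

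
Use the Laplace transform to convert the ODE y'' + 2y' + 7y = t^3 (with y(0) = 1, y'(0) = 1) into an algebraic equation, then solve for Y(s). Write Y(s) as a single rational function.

Apply the Laplace transform to the equation.
Using L{y''} = s^2 Y - s·y(0) - y'(0) and L{y'} = sY - y(0), with y(0) = 1, y'(0) = 1, the left side becomes (s^2 + 2*s + 7)Y - (s + 3).
The right side is L{t^3} = 6/s^4.
So (s^2 + 2*s + 7)Y = 6/s^4 + (s + 3).
Isolate Y and clear denominators.

Y(s) = (s^5 + 3*s^4 + 6)/(s^6 + 2*s^5 + 7*s^4)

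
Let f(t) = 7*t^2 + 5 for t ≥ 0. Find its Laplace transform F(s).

F(s) = 5/s + 14/s^3

Apply the Laplace transform termwise.
L{5} = 5/s; (7)·[L{t^2} = 2!/s^3 = 2/s^3].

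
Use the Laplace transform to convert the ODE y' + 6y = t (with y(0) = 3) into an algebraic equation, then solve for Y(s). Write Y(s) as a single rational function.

Apply the Laplace transform to the equation.
With L{y'} = sY - y(0) = sY - 3: the LHS transforms to (s + 6)Y - (3).
The right side is L{t} = s^(-2).
So (s + 6)Y = s^(-2) + (3).
Solve for Y(s) and write it as one ratio of polynomials.

Y(s) = (3*s^2 + 1)/(s^3 + 6*s^2)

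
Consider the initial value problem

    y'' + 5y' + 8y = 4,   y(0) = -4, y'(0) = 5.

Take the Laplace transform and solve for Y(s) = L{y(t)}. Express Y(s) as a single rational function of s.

Laplace-transform each side.
The derivative rules (L{y''} = s^2 Y - s·y(0) - y'(0) and L{y'} = sY - y(0), with y(0) = -4, y'(0) = 5) turn the left side into (s^2 + 5*s + 8)Y - (-4*s - 15).
The right side is L{4} = 4/s.
So (s^2 + 5*s + 8)Y = 4/s + (-4*s - 15).
Divide through and combine into a single rational function.

Y(s) = (-4*s^2 - 15*s + 4)/(s^3 + 5*s^2 + 8*s)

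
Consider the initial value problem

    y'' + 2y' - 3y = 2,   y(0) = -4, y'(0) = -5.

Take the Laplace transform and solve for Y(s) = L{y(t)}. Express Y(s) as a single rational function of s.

Apply the Laplace transform to the equation.
Using L{y''} = s^2 Y - s·y(0) - y'(0) and L{y'} = sY - y(0), with y(0) = -4, y'(0) = -5, the left side becomes (s^2 + 2*s - 3)Y - (-4*s - 13).
The right side is L{2} = 2/s.
So (s^2 + 2*s - 3)Y = 2/s + (-4*s - 13).
Solve for Y(s) and write it as one ratio of polynomials.

Y(s) = (-4*s^2 - 13*s + 2)/(s^3 + 2*s^2 - 3*s)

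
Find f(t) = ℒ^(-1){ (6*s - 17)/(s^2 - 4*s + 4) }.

Factor the denominator: s^2 - 4*s + 4 = (s - 2)^2.
Partial fraction decomposition gives [6/(s - 2)] + [-5/(s - 2)^2].
Invert each term: 6/(s - 2) ↔ 6e^(2t); -5/(s - 2)^2 ↔ -5t·e^(2t).

f(t) = -5*t*exp(2*t) + 6*exp(2*t)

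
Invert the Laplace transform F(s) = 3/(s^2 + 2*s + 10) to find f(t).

f(t) = exp(-t)*sin(3*t)

Rewrite the denominator: s^2 + 2*s + 10 = (s + 1)^2 + 9.
The form in (s + 1) signals a first-shifting-theorem factor e^(-t).
Since L{sin(3t)} = 3/(s^2 + 9), the inverse is exp(-t)*sin(3*t).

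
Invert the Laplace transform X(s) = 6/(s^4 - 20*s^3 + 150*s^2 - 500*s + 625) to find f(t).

f(t) = t^3*exp(5*t)

Rewrite the denominator: s^4 - 20*s^3 + 150*s^2 - 500*s + 625 = (s - 5)^4.
The form in (s - 5) signals a first-shifting-theorem factor e^(5t).
Since L{t^3} = 3!/s^4 = 6/s^4, the inverse is t^3*e^(5*t).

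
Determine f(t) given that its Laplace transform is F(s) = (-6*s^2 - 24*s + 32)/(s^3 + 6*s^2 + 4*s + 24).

f(t) = 3*sin(2*t) - 5*cos(2*t) - exp(-6*t)

Factor the denominator: s^3 + 6*s^2 + 4*s + 24 = (s + 6)*(s^2 + 4).
Partial fraction decomposition gives [-1/(s + 6)] + [-5*s/(s^2 + 4)] + [6/(s^2 + 4)].
Invert each term: -1/(s + 6) ↔ -e^(-6t); -5·s/(s^2 + 4) ↔ -5cos(2t); 3·2/(s^2 + 4) ↔ 3sin(2t).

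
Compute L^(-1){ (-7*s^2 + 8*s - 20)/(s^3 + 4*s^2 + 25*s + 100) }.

Factor the denominator: s^3 + 4*s^2 + 25*s + 100 = (s + 4)*(s^2 + 25).
Partial fraction decomposition gives [-4/(s + 4)] + [-3*s/(s^2 + 25)] + [20/(s^2 + 25)].
Invert each term: -4/(s + 4) ↔ -4e^(-4t); -3·s/(s^2 + 25) ↔ -3cos(5t); 4·5/(s^2 + 25) ↔ 4sin(5t).

4*sin(5*t) - 3*cos(5*t) - 4*exp(-4*t)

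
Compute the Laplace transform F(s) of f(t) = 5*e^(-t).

L{5} = 5/s.
By the first shifting theorem, multiplying by e^(-t) replaces s with s + 1.

F(s) = 5/(s + 1)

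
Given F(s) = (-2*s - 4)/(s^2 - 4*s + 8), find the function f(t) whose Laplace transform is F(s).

Complete the square in the denominator: s^2 - 4*s + 8 = (s - 2)^2 + 2^2.
Split the numerator to match: -2*s - 4 = -2·(s - 2) - 4·2.
Invert each term: -2·(s - 2)/((s - 2)^2 + 4) ↔ -2e^(2t)cos(2t); -4·2/((s - 2)^2 + 4) ↔ -4e^(2t)sin(2t).

f(t) = -4*exp(2*t)*sin(2*t) - 2*exp(2*t)*cos(2*t)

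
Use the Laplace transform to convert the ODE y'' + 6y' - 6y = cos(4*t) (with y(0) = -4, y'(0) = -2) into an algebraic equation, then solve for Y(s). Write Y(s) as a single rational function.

Take the Laplace transform of both sides.
The derivative rules (L{y''} = s^2 Y - s·y(0) - y'(0) and L{y'} = sY - y(0), with y(0) = -4, y'(0) = -2) turn the left side into (s^2 + 6*s - 6)Y - (-4*s - 26).
The right side is L{cos(4*t)} = s/(s^2 + 16).
So (s^2 + 6*s - 6)Y = s/(s^2 + 16) + (-4*s - 26).
Isolate Y and clear denominators.

Y(s) = (-4*s^3 - 26*s^2 - 63*s - 416)/(s^4 + 6*s^3 + 10*s^2 + 96*s - 96)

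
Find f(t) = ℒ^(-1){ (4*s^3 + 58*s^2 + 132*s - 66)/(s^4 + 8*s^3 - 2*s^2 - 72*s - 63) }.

f(t) = 4*exp(3*t) + 3*exp(-t) - exp(-3*t) - 2*exp(-7*t)

Factor the denominator: s^4 + 8*s^3 - 2*s^2 - 72*s - 63 = (s - 3)*(s + 1)*(s + 3)*(s + 7).
Partial fraction decomposition gives [4/(s - 3)] + [3/(s + 1)] + [-1/(s + 3)] + [-2/(s + 7)].
Invert each term: 4/(s - 3) ↔ 4e^(3t); 3/(s + 1) ↔ 3e^(-t); -1/(s + 3) ↔ -e^(-3t); -2/(s + 7) ↔ -2e^(-7t).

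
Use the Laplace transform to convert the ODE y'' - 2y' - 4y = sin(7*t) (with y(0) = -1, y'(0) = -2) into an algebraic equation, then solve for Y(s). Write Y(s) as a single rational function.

Laplace-transform each side.
The derivative rules (L{y''} = s^2 Y - s·y(0) - y'(0) and L{y'} = sY - y(0), with y(0) = -1, y'(0) = -2) turn the left side into (s^2 - 2*s - 4)Y - (-s).
The right side is L{sin(7*t)} = 7/(s^2 + 49).
So (s^2 - 2*s - 4)Y = 7/(s^2 + 49) + (-s).
Isolate Y and clear denominators.

Y(s) = (-s^3 - 49*s + 7)/(s^4 - 2*s^3 + 45*s^2 - 98*s - 196)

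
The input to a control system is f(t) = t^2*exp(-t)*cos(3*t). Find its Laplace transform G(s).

G(s) = 2*(s + 1)*(s^2 + 2*s - 26)/(s^2 + 2*s + 10)^3

L{cos(3t)} = s/(s^2 + 9).
Multiplying by e^(-t) shifts s → s + 1, so L{exp(-t)*cos(3*t)} = (s + 1)/((s + 1)^2 + 9).
Then apply L{t^2·g(t)} = (-1)^2 d^2/ds^2[H(s)] with H(s) = (s + 1)/((s + 1)^2 + 9):
differentiating 2 times and applying the sign gives 2*(s + 1)*(s^2 + 2*s - 26)/(s^2 + 2*s + 10)^3.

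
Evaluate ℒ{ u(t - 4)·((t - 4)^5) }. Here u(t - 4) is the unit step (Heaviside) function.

By the second shifting theorem, L{u(t - c)·g(t - c)} = e^(-cs)·G(s) with c = 4 and G(s) = L{g(t)}.
L{t^5} = 5!/s^6 = 120/s^6.

120*exp(-4*s)/s^6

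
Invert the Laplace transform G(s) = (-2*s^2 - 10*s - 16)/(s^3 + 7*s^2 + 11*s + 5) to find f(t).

Factor the denominator: s^3 + 7*s^2 + 11*s + 5 = (s + 1)^2*(s + 5).
Partial fraction decomposition gives [-1/(s + 1)] + [-2/(s + 1)^2] + [-1/(s + 5)].
Invert each term: -1/(s + 1) ↔ -e^(-t); -2/(s + 1)^2 ↔ -2t·e^(-t); -1/(s + 5) ↔ -e^(-5t).

f(t) = -2*t*exp(-t) - exp(-t) - exp(-5*t)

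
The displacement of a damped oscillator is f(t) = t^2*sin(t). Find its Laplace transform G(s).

L{sin(t)} = 1/(s^2 + 1).
Then apply L{t^2·g(t)} = (-1)^2 d^2/ds^2[H(s)] with H(s) = 1/(s^2 + 1):
differentiating 2 times and applying the sign gives 2*(3*s^2 - 1)/(s^2 + 1)^3.

G(s) = 2*(3*s^2 - 1)/(s^2 + 1)^3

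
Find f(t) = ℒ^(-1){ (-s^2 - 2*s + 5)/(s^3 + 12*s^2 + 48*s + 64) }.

f(t) = -3*t^2*exp(-4*t)/2 + 6*t*exp(-4*t) - exp(-4*t)

Factor the denominator: s^3 + 12*s^2 + 48*s + 64 = (s + 4)^3.
Partial fraction decomposition gives [-1/(s + 4)] + [6/(s + 4)^2] + [-3/(s + 4)^3].
Invert each term: -1/(s + 4) ↔ -e^(-4t); 6/(s + 4)^2 ↔ 6t·e^(-4t); -3/(s + 4)^3 ↔ (-3/2)t^2·e^(-4t).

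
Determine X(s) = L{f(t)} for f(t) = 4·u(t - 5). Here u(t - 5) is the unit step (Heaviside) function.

By the second shifting theorem, L{u(t - c)·g(t - c)} = e^(-cs)·G(s) with c = 5 and G(s) = L{g(t)}.
L{4} = 4/s.

X(s) = 4*exp(-5*s)/s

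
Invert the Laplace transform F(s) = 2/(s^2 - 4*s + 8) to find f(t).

f(t) = exp(2*t)*sin(2*t)

Rewrite the denominator: s^2 - 4*s + 8 = (s - 2)^2 + 4.
The form in (s - 2) signals a first-shifting-theorem factor e^(2t).
Since L{sin(2t)} = 2/(s^2 + 4), the inverse is exp(2*t)*sin(2*t).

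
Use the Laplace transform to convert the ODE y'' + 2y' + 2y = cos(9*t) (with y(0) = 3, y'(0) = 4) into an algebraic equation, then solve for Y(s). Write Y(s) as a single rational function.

Y(s) = (3*s^3 + 10*s^2 + 244*s + 810)/(s^4 + 2*s^3 + 83*s^2 + 162*s + 162)

Laplace-transform each side.
The derivative rules (L{y''} = s^2 Y - s·y(0) - y'(0) and L{y'} = sY - y(0), with y(0) = 3, y'(0) = 4) turn the left side into (s^2 + 2*s + 2)Y - (3*s + 10).
The right side is L{cos(9*t)} = s/(s^2 + 81).
So (s^2 + 2*s + 2)Y = s/(s^2 + 81) + (3*s + 10).
Isolate Y and clear denominators.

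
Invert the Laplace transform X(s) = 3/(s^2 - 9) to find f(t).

f(t) = sinh(3*t)

Since L{sinh(3t)} = 3/(s^2 - 9), the inverse is sinh(3*t).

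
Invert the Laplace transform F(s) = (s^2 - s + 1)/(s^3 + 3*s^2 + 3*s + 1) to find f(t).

Factor the denominator: s^3 + 3*s^2 + 3*s + 1 = (s + 1)^3.
Partial fraction decomposition gives [1/(s + 1)] + [-3/(s + 1)^2] + [3/(s + 1)^3].
Invert each term: 1/(s + 1) ↔ e^(-t); -3/(s + 1)^2 ↔ -3t·e^(-t); 3/(s + 1)^3 ↔ (3/2)t^2·e^(-t).

f(t) = 3*t^2*exp(-t)/2 - 3*t*exp(-t) + exp(-t)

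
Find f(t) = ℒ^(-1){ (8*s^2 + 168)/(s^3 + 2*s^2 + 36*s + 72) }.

Factor the denominator: s^3 + 2*s^2 + 36*s + 72 = (s + 2)*(s^2 + 36).
Partial fraction decomposition gives [5/(s + 2)] + [3*s/(s^2 + 36)] + [-6/(s^2 + 36)].
Invert each term: 5/(s + 2) ↔ 5e^(-2t); 3·s/(s^2 + 36) ↔ 3cos(6t); -1·6/(s^2 + 36) ↔ -sin(6t).

f(t) = -sin(6*t) + 3*cos(6*t) + 5*exp(-2*t)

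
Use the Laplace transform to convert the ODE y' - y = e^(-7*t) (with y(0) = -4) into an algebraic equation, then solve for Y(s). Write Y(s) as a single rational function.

Apply the Laplace transform to the equation.
The derivative rules (L{y'} = sY - y(0) = sY - (-4)) turn the left side into (s - 1)Y - (-4).
The right side is L{e^(-7*t)} = 1/(s + 7).
So (s - 1)Y = 1/(s + 7) + (-4).
Isolate Y and clear denominators.

Y(s) = (-4*s - 27)/(s^2 + 6*s - 7)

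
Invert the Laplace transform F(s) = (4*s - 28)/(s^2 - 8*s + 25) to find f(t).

f(t) = -4*exp(4*t)*sin(3*t) + 4*exp(4*t)*cos(3*t)

Complete the square in the denominator: s^2 - 8*s + 25 = (s - 4)^2 + 3^2.
Split the numerator to match: 4*s - 28 = 4·(s - 4) - 4·3.
Invert each term: 4·(s - 4)/((s - 4)^2 + 9) ↔ 4e^(4t)cos(3t); -4·3/((s - 4)^2 + 9) ↔ -4e^(4t)sin(3t).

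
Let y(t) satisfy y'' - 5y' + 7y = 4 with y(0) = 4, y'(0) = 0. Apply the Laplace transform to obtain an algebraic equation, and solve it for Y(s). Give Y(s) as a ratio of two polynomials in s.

Y(s) = (4*s^2 - 20*s + 4)/(s^3 - 5*s^2 + 7*s)

Take the Laplace transform of both sides.
With L{y''} = s^2 Y - s·y(0) - y'(0) and L{y'} = sY - y(0), with y(0) = 4, y'(0) = 0: the LHS transforms to (s^2 - 5*s + 7)Y - (4*s - 20).
The right side is L{4} = 4/s.
So (s^2 - 5*s + 7)Y = 4/s + (4*s - 20).
Solve for Y(s) and write it as one ratio of polynomials.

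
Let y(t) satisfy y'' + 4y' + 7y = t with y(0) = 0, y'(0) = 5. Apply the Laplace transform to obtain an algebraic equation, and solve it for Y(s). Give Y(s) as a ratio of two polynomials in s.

Transform both sides with L{·}.
The derivative rules (L{y''} = s^2 Y - s·y(0) - y'(0) and L{y'} = sY - y(0), with y(0) = 0, y'(0) = 5) turn the left side into (s^2 + 4*s + 7)Y - (5).
The right side is L{t} = s^(-2).
So (s^2 + 4*s + 7)Y = s^(-2) + (5).
Divide through and combine into a single rational function.

Y(s) = (5*s^2 + 1)/(s^4 + 4*s^3 + 7*s^2)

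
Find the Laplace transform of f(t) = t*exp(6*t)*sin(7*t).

L{sin(7t)} = 7/(s^2 + 49).
Multiplying by e^(6t) shifts s → s - 6, so L{exp(6*t)*sin(7*t)} = 7/((s - 6)^2 + 49).
Then apply L{t·g(t)} = -d/ds[G(s)] with G(s) = 7/((s - 6)^2 + 49):
differentiating 1 time and applying the sign gives 14*(s - 6)/(s^2 - 12*s + 85)^2.

14*(s - 6)/(s^2 - 12*s + 85)^2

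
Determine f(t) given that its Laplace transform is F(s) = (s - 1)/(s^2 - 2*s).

f(t) = exp(t)*cosh(t)

Rewrite the denominator: s^2 - 2*s = (s - 1)^2 - 1.
The form in (s - 1) signals a first-shifting-theorem factor e^(t).
Since L{cosh(t)} = s/(s^2 - 1), the inverse is e^(t)*cosh(t).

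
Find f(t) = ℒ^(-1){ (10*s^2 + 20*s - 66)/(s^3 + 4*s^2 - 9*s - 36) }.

f(t) = 2*exp(3*t) + 6*exp(-3*t) + 2*exp(-4*t)

Factor the denominator: s^3 + 4*s^2 - 9*s - 36 = (s - 3)*(s + 3)*(s + 4).
Partial fraction decomposition gives [6/(s + 3)] + [2/(s - 3)] + [2/(s + 4)].
Invert each term: 6/(s + 3) ↔ 6e^(-3t); 2/(s - 3) ↔ 2e^(3t); 2/(s + 4) ↔ 2e^(-4t).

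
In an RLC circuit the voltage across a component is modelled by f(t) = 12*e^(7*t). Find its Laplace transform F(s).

F(s) = 12/(s - 7)

L{12} = 12/s.
By the first shifting theorem, multiplying by e^(7t) replaces s with s - 7.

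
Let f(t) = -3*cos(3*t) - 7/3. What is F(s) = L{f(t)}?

By linearity of the Laplace transform, transform each term separately.
L{-7/3} = (-7/3)/s; (-3)·[L{cos(3t)} = s/(s^2 + 9)].

F(s) = -3*s/(s^2 + 9) - 7/(3*s)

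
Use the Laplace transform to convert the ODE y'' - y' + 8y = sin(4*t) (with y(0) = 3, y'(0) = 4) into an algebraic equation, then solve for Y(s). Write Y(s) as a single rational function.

Laplace-transform each side.
Using L{y''} = s^2 Y - s·y(0) - y'(0) and L{y'} = sY - y(0), with y(0) = 3, y'(0) = 4, the left side becomes (s^2 - s + 8)Y - (3*s + 1).
The right side is L{sin(4*t)} = 4/(s^2 + 16).
So (s^2 - s + 8)Y = 4/(s^2 + 16) + (3*s + 1).
Isolate Y and clear denominators.

Y(s) = (3*s^3 + s^2 + 48*s + 20)/(s^4 - s^3 + 24*s^2 - 16*s + 128)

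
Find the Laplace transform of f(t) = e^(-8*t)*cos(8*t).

L{cos(8t)} = s/(s^2 + 64).
By the first shifting theorem, multiplying by e^(-8t) replaces s with s + 8.

(s + 8)/((s + 8)^2 + 64)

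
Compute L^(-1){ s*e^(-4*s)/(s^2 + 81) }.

The factor e^(-4s) signals a time shift by c = 4 (second shifting theorem).
L{cos(9t)} = s/(s^2 + 81), so L^-1{s/(s^2 + 81)} = cos(9*t).
Hence the inverse is u(t - 4) times that function evaluated at t - 4.

Heaviside(t - 4)*(cos(9*t - 36))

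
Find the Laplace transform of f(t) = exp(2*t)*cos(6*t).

L{cos(6t)} = s/(s^2 + 36).
By the first shifting theorem, multiplying by e^(2t) replaces s with s - 2.

(s - 2)/((s - 2)^2 + 36)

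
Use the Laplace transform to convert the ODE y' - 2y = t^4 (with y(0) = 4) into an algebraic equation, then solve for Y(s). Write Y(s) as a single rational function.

Y(s) = (4*s^5 + 24)/(s^6 - 2*s^5)

Transform both sides with L{·}.
With L{y'} = sY - y(0) = sY - 4: the LHS transforms to (s - 2)Y - (4).
The right side is L{t^4} = 24/s^5.
So (s - 2)Y = 24/s^5 + (4).
Divide through and combine into a single rational function.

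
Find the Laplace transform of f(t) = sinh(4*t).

L{sinh(4t)} = 4/(s^2 - 16).

4/(s^2 - 16)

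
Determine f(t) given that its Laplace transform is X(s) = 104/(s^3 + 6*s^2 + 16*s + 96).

Factor the denominator: s^3 + 6*s^2 + 16*s + 96 = (s + 6)*(s^2 + 16).
Partial fraction decomposition gives [2/(s + 6)] + [-2*s/(s^2 + 16)] + [12/(s^2 + 16)].
Invert each term: 2/(s + 6) ↔ 2e^(-6t); -2·s/(s^2 + 16) ↔ -2cos(4t); 3·4/(s^2 + 16) ↔ 3sin(4t).

f(t) = 3*sin(4*t) - 2*cos(4*t) + 2*exp(-6*t)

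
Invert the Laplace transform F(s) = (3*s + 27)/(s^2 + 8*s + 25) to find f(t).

f(t) = 5*exp(-4*t)*sin(3*t) + 3*exp(-4*t)*cos(3*t)

Complete the square in the denominator: s^2 + 8*s + 25 = (s + 4)^2 + 3^2.
Split the numerator to match: 3*s + 27 = 3·(s + 4) + 5·3.
Invert each term: 3·(s + 4)/((s + 4)^2 + 9) ↔ 3e^(-4t)cos(3t); 5·3/((s + 4)^2 + 9) ↔ 5e^(-4t)sin(3t).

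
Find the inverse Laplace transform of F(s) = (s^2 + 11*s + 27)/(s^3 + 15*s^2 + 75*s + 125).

Factor the denominator: s^3 + 15*s^2 + 75*s + 125 = (s + 5)^3.
Partial fraction decomposition gives [1/(s + 5)] + [(s + 5)^(-2)] + [-3/(s + 5)^3].
Invert each term: 1/(s + 5) ↔ e^(-5t); 1/(s + 5)^2 ↔ t·e^(-5t); -3/(s + 5)^3 ↔ (-3/2)t^2·e^(-5t).

-3*t^2*exp(-5*t)/2 + t*exp(-5*t) + exp(-5*t)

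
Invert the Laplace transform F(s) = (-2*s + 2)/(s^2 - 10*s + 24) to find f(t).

Factor the denominator: s^2 - 10*s + 24 = (s - 6)*(s - 4).
Partial fraction decomposition gives [-5/(s - 6)] + [3/(s - 4)].
Invert each term: -5/(s - 6) ↔ -5e^(6t); 3/(s - 4) ↔ 3e^(4t).

f(t) = -5*exp(6*t) + 3*exp(4*t)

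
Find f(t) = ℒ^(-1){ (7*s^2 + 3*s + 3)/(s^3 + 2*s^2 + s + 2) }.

f(t) = -sin(t) + 2*cos(t) + 5*exp(-2*t)

Factor the denominator: s^3 + 2*s^2 + s + 2 = (s + 2)*(s^2 + 1).
Partial fraction decomposition gives [5/(s + 2)] + [2*s/(s^2 + 1)] + [-1/(s^2 + 1)].
Invert each term: 5/(s + 2) ↔ 5e^(-2t); 2·s/(s^2 + 1) ↔ 2cos(t); -1·1/(s^2 + 1) ↔ -sin(t).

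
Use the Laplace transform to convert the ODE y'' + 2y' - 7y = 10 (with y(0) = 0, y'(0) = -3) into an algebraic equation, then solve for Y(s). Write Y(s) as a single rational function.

Y(s) = (-3*s + 10)/(s^3 + 2*s^2 - 7*s)

Laplace-transform each side.
With L{y''} = s^2 Y - s·y(0) - y'(0) and L{y'} = sY - y(0), with y(0) = 0, y'(0) = -3: the LHS transforms to (s^2 + 2*s - 7)Y - (-3).
The right side is L{10} = 10/s.
So (s^2 + 2*s - 7)Y = 10/s + (-3).
Solve for Y(s) and write it as one ratio of polynomials.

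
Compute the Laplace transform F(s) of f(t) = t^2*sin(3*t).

L{sin(3t)} = 3/(s^2 + 9).
Then apply L{t^2·g(t)} = (-1)^2 d^2/ds^2[G(s)] with G(s) = 3/(s^2 + 9):
differentiating 2 times and applying the sign gives 18*(s^2 - 3)/(s^2 + 9)^3.

F(s) = 18*(s^2 - 3)/(s^2 + 9)^3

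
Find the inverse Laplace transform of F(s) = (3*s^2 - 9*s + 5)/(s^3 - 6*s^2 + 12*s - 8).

Factor the denominator: s^3 - 6*s^2 + 12*s - 8 = (s - 2)^3.
Partial fraction decomposition gives [3/(s - 2)] + [3/(s - 2)^2] + [-1/(s - 2)^3].
Invert each term: 3/(s - 2) ↔ 3e^(2t); 3/(s - 2)^2 ↔ 3t·e^(2t); -1/(s - 2)^3 ↔ (-1/2)t^2·e^(2t).

-t^2*exp(2*t)/2 + 3*t*exp(2*t) + 3*exp(2*t)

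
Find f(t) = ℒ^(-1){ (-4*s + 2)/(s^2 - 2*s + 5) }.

f(t) = -exp(t)*sin(2*t) - 4*exp(t)*cos(2*t)

Complete the square in the denominator: s^2 - 2*s + 5 = (s - 1)^2 + 2^2.
Split the numerator to match: -4*s + 2 = -4·(s - 1) - 1·2.
Invert each term: -4·(s - 1)/((s - 1)^2 + 4) ↔ -4e^(t)cos(2t); -1·2/((s - 1)^2 + 4) ↔ -e^(t)sin(2t).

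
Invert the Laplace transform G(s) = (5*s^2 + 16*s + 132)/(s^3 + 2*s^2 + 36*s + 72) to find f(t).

Factor the denominator: s^3 + 2*s^2 + 36*s + 72 = (s + 2)*(s^2 + 36).
Partial fraction decomposition gives [3/(s + 2)] + [2*s/(s^2 + 36)] + [12/(s^2 + 36)].
Invert each term: 3/(s + 2) ↔ 3e^(-2t); 2·s/(s^2 + 36) ↔ 2cos(6t); 2·6/(s^2 + 36) ↔ 2sin(6t).

f(t) = 2*sin(6*t) + 2*cos(6*t) + 3*exp(-2*t)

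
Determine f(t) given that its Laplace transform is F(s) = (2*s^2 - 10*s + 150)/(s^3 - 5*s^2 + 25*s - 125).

f(t) = 3*exp(5*t) - 3*sin(5*t) - cos(5*t)

Factor the denominator: s^3 - 5*s^2 + 25*s - 125 = (s - 5)*(s^2 + 25).
Partial fraction decomposition gives [3/(s - 5)] + [-s/(s^2 + 25)] + [-15/(s^2 + 25)].
Invert each term: 3/(s - 5) ↔ 3e^(5t); -1·s/(s^2 + 25) ↔ -cos(5t); -3·5/(s^2 + 25) ↔ -3sin(5t).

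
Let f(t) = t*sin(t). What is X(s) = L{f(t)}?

X(s) = 2*s/(s^2 + 1)^2

L{sin(t)} = 1/(s^2 + 1).
Then apply L{t·g(t)} = -d/ds[G(s)] with G(s) = 1/(s^2 + 1):
differentiating 1 time and applying the sign gives 2*s/(s^2 + 1)^2.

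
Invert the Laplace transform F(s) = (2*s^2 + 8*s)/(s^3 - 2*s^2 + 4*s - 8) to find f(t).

Factor the denominator: s^3 - 2*s^2 + 4*s - 8 = (s - 2)*(s^2 + 4).
Partial fraction decomposition gives [3/(s - 2)] + [-s/(s^2 + 4)] + [6/(s^2 + 4)].
Invert each term: 3/(s - 2) ↔ 3e^(2t); -1·s/(s^2 + 4) ↔ -cos(2t); 3·2/(s^2 + 4) ↔ 3sin(2t).

f(t) = 3*exp(2*t) + 3*sin(2*t) - cos(2*t)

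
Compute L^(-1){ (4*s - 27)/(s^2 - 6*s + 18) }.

Complete the square in the denominator: s^2 - 6*s + 18 = (s - 3)^2 + 3^2.
Split the numerator to match: 4*s - 27 = 4·(s - 3) - 5·3.
Invert each term: 4·(s - 3)/((s - 3)^2 + 9) ↔ 4e^(3t)cos(3t); -5·3/((s - 3)^2 + 9) ↔ -5e^(3t)sin(3t).

-5*exp(3*t)*sin(3*t) + 4*exp(3*t)*cos(3*t)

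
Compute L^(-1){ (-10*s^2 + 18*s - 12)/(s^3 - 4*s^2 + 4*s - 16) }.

-5*exp(4*t) - sin(2*t) - 5*cos(2*t)

Factor the denominator: s^3 - 4*s^2 + 4*s - 16 = (s - 4)*(s^2 + 4).
Partial fraction decomposition gives [-5/(s - 4)] + [-5*s/(s^2 + 4)] + [-2/(s^2 + 4)].
Invert each term: -5/(s - 4) ↔ -5e^(4t); -5·s/(s^2 + 4) ↔ -5cos(2t); -1·2/(s^2 + 4) ↔ -sin(2t).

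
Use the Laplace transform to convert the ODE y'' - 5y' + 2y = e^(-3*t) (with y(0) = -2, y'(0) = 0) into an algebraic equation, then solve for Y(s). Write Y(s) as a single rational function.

Y(s) = (-2*s^2 + 4*s + 31)/(s^3 - 2*s^2 - 13*s + 6)

Take the Laplace transform of both sides.
With L{y''} = s^2 Y - s·y(0) - y'(0) and L{y'} = sY - y(0), with y(0) = -2, y'(0) = 0: the LHS transforms to (s^2 - 5*s + 2)Y - (-2*s + 10).
The right side is L{e^(-3*t)} = 1/(s + 3).
So (s^2 - 5*s + 2)Y = 1/(s + 3) + (-2*s + 10).
Solve for Y(s) and write it as one ratio of polynomials.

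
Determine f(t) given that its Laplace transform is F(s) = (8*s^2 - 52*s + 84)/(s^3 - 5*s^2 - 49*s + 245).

Factor the denominator: s^3 - 5*s^2 - 49*s + 245 = (s - 7)*(s - 5)*(s + 7).
Partial fraction decomposition gives [5/(s + 7)] + [-1/(s - 5)] + [4/(s - 7)].
Invert each term: 5/(s + 7) ↔ 5e^(-7t); -1/(s - 5) ↔ -e^(5t); 4/(s - 7) ↔ 4e^(7t).

f(t) = 4*exp(7*t) - exp(5*t) + 5*exp(-7*t)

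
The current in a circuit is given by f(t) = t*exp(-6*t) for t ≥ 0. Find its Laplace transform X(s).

X(s) = (s + 6)^(-2)

L{e^(-6t)} = 1/(s + 6).
Then apply L{t·g(t)} = -d/ds[G(s)] with G(s) = 1/(s + 6):
differentiating 1 time and applying the sign gives (s + 6)^(-2).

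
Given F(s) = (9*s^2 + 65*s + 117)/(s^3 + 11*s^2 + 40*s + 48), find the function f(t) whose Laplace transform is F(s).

f(t) = -t*exp(-4*t) + 3*exp(-3*t) + 6*exp(-4*t)

Factor the denominator: s^3 + 11*s^2 + 40*s + 48 = (s + 3)*(s + 4)^2.
Partial fraction decomposition gives [6/(s + 4)] + [-1/(s + 4)^2] + [3/(s + 3)].
Invert each term: 6/(s + 4) ↔ 6e^(-4t); -1/(s + 4)^2 ↔ -t·e^(-4t); 3/(s + 3) ↔ 3e^(-3t).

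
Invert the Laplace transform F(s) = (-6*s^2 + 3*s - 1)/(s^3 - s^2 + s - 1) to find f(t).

f(t) = -2*exp(t) - sin(t) - 4*cos(t)

Factor the denominator: s^3 - s^2 + s - 1 = (s - 1)*(s^2 + 1).
Partial fraction decomposition gives [-2/(s - 1)] + [-4*s/(s^2 + 1)] + [-1/(s^2 + 1)].
Invert each term: -2/(s - 1) ↔ -2e^(t); -4·s/(s^2 + 1) ↔ -4cos(t); -1·1/(s^2 + 1) ↔ -sin(t).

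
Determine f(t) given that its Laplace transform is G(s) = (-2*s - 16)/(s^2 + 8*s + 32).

f(t) = -2*exp(-4*t)*sin(4*t) - 2*exp(-4*t)*cos(4*t)

Complete the square in the denominator: s^2 + 8*s + 32 = (s + 4)^2 + 4^2.
Split the numerator to match: -2*s - 16 = -2·(s + 4) - 2·4.
Invert each term: -2·(s + 4)/((s + 4)^2 + 16) ↔ -2e^(-4t)cos(4t); -2·4/((s + 4)^2 + 16) ↔ -2e^(-4t)sin(4t).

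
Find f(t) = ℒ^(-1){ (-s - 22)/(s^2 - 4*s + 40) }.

Complete the square in the denominator: s^2 - 4*s + 40 = (s - 2)^2 + 6^2.
Split the numerator to match: -s - 22 = -1·(s - 2) - 4·6.
Invert each term: -1·(s - 2)/((s - 2)^2 + 36) ↔ -e^(2t)cos(6t); -4·6/((s - 2)^2 + 36) ↔ -4e^(2t)sin(6t).

f(t) = -4*exp(2*t)*sin(6*t) - exp(2*t)*cos(6*t)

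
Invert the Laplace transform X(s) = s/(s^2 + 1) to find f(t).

Since L{cos(t)} = s/(s^2 + 1), the inverse is cos(t).

f(t) = cos(t)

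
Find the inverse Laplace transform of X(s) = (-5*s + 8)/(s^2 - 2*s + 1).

Factor the denominator: s^2 - 2*s + 1 = (s - 1)^2.
Partial fraction decomposition gives [-5/(s - 1)] + [3/(s - 1)^2].
Invert each term: -5/(s - 1) ↔ -5e^(t); 3/(s - 1)^2 ↔ 3t·e^(t).

3*t*exp(t) - 5*exp(t)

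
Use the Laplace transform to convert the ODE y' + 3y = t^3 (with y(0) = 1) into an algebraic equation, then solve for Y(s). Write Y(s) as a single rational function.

Apply the Laplace transform to the equation.
The derivative rules (L{y'} = sY - y(0) = sY - 1) turn the left side into (s + 3)Y - (1).
The right side is L{t^3} = 6/s^4.
So (s + 3)Y = 6/s^4 + (1).
Divide through and combine into a single rational function.

Y(s) = (s^4 + 6)/(s^5 + 3*s^4)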